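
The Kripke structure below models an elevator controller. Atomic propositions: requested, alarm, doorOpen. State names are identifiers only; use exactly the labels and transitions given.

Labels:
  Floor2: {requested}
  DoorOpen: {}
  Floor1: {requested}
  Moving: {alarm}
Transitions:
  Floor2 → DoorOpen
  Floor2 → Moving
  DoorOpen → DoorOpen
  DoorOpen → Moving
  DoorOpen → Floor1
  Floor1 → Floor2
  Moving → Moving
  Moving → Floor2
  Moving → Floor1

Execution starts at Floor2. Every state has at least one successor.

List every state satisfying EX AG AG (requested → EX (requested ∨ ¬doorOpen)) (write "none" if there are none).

States satisfying AG AG (requested → EX (requested ∨ ¬doorOpen)): {Floor2, DoorOpen, Floor1, Moving}.
States satisfying EX AG AG (requested → EX (requested ∨ ¬doorOpen)): {Floor2, DoorOpen, Floor1, Moving}.

{Floor2, DoorOpen, Floor1, Moving}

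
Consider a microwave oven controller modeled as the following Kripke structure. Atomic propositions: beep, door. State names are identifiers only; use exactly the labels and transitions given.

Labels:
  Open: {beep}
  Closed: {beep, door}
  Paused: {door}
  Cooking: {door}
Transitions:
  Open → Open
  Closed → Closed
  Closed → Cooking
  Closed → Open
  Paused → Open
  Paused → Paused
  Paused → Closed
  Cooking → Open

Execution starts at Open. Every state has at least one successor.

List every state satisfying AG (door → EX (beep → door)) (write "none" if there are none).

{Open}

States satisfying door → EX (beep → door): {Open, Closed, Paused}.
States satisfying AG (door → EX (beep → door)): {Open}.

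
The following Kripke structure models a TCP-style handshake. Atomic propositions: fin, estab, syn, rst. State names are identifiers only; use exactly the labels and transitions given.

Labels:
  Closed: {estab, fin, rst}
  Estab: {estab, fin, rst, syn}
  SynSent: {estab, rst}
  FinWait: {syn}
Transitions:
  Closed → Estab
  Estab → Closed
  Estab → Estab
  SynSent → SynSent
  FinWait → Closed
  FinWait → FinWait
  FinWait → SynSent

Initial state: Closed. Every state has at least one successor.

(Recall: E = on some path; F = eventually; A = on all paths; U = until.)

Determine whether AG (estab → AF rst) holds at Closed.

Yes

States satisfying estab → AF rst: {Closed, Estab, SynSent, FinWait}.
States satisfying AG (estab → AF rst): {Closed, Estab, SynSent, FinWait}.
Every state reachable from Closed satisfies estab → AF rst.
Closed ∈ Sat(AG (estab → AF rst)).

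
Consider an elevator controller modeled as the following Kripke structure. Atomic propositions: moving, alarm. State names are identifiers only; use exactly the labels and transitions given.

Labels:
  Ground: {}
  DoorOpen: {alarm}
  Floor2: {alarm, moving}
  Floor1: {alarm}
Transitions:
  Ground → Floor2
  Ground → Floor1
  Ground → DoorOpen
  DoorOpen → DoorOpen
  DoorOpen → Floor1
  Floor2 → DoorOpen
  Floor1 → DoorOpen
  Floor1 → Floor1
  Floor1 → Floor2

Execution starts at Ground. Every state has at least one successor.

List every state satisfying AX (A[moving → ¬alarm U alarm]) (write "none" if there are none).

States satisfying A[moving → ¬alarm U alarm]: {Ground, DoorOpen, Floor2, Floor1}.
States satisfying AX (A[moving → ¬alarm U alarm]): {Ground, DoorOpen, Floor2, Floor1}.

{Ground, DoorOpen, Floor2, Floor1}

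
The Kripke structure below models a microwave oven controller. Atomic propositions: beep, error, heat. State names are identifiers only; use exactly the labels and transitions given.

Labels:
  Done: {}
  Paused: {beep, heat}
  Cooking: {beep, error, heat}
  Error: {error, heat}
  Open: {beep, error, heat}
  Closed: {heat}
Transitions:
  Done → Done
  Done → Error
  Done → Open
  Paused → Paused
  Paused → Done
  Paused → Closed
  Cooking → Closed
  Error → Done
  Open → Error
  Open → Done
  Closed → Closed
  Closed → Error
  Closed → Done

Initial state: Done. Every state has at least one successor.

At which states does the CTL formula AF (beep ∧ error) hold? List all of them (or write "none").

{Cooking, Open}

States satisfying beep ∧ error: {Cooking, Open}.
States satisfying AF (beep ∧ error): {Cooking, Open}.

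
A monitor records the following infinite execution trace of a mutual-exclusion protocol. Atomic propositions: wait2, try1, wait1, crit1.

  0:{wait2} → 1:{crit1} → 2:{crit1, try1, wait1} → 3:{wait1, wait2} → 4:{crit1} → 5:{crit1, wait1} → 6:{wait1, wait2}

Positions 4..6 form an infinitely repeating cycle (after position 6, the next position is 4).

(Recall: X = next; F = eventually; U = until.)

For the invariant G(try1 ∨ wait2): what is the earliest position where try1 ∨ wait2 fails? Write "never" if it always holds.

Check try1 ∨ wait2 at each position in order: 0 ✓.
At position 1 the labels are {crit1}, so try1 ∨ wait2 is false there. This is the first violation.

1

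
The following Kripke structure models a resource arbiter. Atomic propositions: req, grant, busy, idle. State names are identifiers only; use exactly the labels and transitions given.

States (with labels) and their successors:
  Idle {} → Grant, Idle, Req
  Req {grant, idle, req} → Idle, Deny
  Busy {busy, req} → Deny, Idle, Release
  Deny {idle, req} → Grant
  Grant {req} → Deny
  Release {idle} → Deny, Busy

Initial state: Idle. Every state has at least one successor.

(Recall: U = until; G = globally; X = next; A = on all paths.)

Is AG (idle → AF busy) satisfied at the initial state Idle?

States satisfying idle → AF busy: {Idle, Busy, Grant}.
States satisfying AG (idle → AF busy): ∅.
Deny is reachable from Idle and violates idle → AF busy, so AG fails at Idle.
Idle ∉ Sat(AG (idle → AF busy)).

Violated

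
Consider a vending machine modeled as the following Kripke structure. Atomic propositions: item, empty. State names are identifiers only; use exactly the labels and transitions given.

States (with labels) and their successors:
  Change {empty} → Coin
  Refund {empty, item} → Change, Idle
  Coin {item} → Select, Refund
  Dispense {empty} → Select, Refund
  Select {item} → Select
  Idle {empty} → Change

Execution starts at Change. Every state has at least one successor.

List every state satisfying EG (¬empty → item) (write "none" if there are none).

States satisfying ¬empty → item: {Change, Refund, Coin, Dispense, Select, Idle}.
States satisfying EG (¬empty → item): {Change, Refund, Coin, Dispense, Select, Idle}.

{Change, Refund, Coin, Dispense, Select, Idle}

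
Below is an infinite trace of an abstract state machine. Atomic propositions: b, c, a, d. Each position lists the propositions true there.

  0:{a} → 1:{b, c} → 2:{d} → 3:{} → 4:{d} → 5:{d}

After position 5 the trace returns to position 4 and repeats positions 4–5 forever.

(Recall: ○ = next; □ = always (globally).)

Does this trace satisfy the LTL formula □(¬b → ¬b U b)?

¬b → ¬b U b must hold at every position from 0 onward. It fails at position 2, so □(¬b → ¬b U b) is false.
Positions where ¬b holds: 0, 2, 3, 4, 5.
Check ¬b U b at each: 0→ok, 2→fails, 3→fails, 4→fails, 5→fails.

No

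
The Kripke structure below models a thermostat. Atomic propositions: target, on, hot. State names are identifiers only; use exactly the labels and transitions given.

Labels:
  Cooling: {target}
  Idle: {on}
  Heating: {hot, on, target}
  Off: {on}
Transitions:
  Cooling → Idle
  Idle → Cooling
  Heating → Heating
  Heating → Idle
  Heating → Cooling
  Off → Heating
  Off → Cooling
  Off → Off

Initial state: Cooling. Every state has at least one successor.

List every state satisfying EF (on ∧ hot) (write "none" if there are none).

States satisfying on ∧ hot: {Heating}.
States satisfying EF (on ∧ hot): {Heating, Off}.

{Heating, Off}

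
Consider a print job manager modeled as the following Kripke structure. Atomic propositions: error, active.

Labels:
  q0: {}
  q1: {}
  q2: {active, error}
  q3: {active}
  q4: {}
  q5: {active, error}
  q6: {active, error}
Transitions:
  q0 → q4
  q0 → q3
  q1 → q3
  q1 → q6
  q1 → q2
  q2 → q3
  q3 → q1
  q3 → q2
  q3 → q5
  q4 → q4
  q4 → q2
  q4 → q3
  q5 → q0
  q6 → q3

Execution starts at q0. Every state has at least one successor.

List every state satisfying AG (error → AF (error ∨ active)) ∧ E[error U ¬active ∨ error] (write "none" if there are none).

States satisfying error → AF (error ∨ active): {q0, q1, q2, q3, q4, q5, q6}.
States satisfying AG (error → AF (error ∨ active)): {q0, q1, q2, q3, q4, q5, q6}.
States satisfying error: {q2, q5, q6}.
States satisfying ¬active ∨ error: {q0, q1, q2, q4, q5, q6}.
States satisfying E[error U ¬active ∨ error]: {q0, q1, q2, q4, q5, q6}.
States satisfying AG (error → AF (error ∨ active)) ∧ E[error U ¬active ∨ error]: {q0, q1, q2, q4, q5, q6}.

{q0, q1, q2, q4, q5, q6}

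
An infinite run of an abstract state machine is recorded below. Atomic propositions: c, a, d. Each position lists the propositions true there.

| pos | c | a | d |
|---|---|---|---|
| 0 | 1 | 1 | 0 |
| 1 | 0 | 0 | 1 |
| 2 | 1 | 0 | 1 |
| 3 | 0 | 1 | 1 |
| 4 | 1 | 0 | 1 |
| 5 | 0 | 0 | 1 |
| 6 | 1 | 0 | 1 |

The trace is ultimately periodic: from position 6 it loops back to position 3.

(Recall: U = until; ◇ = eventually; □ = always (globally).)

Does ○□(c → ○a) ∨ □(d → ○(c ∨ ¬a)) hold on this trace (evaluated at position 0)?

Does not hold

The position after 0 is 1; □(c → ○a) is false there.
d → ○(c ∨ ¬a) must hold at every position from 0 onward. It fails at position 2, so □(d → ○(c ∨ ¬a)) is false.
Positions where d holds: 1, 2, 3, 4, 5, 6.
Check ○(c ∨ ¬a) at each: 1→ok, 2→fails, 3→ok, 4→ok, 5→ok, 6→fails.
At position 0: ○□(c → ○a) is false; □(d → ○(c ∨ ¬a)) is false; so ○□(c → ○a) ∨ □(d → ○(c ∨ ¬a)) is false.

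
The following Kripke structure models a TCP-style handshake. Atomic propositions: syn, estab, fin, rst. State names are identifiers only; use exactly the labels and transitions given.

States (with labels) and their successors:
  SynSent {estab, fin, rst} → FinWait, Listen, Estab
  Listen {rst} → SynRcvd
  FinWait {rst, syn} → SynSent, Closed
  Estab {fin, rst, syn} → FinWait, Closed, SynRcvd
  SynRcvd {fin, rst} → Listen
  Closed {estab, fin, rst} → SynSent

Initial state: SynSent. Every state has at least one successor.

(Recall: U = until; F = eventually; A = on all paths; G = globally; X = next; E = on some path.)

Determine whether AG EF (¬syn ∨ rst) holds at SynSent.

Yes

States satisfying EF (¬syn ∨ rst): {SynSent, Listen, FinWait, Estab, SynRcvd, Closed}.
States satisfying AG EF (¬syn ∨ rst): {SynSent, Listen, FinWait, Estab, SynRcvd, Closed}.
Every state reachable from SynSent satisfies EF (¬syn ∨ rst).
SynSent ∈ Sat(AG EF (¬syn ∨ rst)).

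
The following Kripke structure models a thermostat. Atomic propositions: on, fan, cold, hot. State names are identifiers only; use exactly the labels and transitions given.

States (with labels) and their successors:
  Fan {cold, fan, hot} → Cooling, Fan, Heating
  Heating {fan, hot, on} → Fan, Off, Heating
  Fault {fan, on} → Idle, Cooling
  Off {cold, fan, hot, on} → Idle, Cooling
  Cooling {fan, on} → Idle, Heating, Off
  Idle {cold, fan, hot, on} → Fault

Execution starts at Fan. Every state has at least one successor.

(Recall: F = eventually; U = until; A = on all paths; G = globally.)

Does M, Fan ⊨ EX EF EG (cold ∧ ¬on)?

Satisfied

States satisfying EF EG (cold ∧ ¬on): {Fan, Heating, Fault, Off, Cooling, Idle}.
States satisfying EX EF EG (cold ∧ ¬on): {Fan, Heating, Fault, Off, Cooling, Idle}.
Fan ∈ Sat(EX EF EG (cold ∧ ¬on)).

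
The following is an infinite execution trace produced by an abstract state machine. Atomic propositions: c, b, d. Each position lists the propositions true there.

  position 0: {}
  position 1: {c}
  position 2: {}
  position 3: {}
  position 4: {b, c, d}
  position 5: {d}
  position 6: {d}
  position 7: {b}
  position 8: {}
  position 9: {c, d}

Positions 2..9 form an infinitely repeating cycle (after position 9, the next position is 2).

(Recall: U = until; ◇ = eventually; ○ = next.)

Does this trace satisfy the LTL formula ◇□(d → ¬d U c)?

□(d → ¬d U c) is false at every position 0..9, so it never becomes true and ◇□(d → ¬d U c) fails.

Violated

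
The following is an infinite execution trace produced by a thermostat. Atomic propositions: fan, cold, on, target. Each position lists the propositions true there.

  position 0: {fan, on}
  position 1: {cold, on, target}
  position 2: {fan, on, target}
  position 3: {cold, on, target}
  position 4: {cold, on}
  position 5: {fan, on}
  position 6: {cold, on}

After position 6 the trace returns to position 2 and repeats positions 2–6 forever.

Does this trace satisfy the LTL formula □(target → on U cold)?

Satisfied

target → on U cold holds at every position 0..6, and those are all positions ever visited, so □(target → on U cold) holds.
Positions where target holds: 1, 2, 3.
Check on U cold at each: 1→ok, 2→ok, 3→ok.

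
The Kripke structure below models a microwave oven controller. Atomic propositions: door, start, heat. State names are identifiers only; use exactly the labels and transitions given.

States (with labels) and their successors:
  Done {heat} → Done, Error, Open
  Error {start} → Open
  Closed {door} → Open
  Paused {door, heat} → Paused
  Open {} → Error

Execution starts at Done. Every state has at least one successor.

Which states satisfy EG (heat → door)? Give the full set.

{Error, Closed, Paused, Open}

States satisfying heat → door: {Error, Closed, Paused, Open}.
States satisfying EG (heat → door): {Error, Closed, Paused, Open}.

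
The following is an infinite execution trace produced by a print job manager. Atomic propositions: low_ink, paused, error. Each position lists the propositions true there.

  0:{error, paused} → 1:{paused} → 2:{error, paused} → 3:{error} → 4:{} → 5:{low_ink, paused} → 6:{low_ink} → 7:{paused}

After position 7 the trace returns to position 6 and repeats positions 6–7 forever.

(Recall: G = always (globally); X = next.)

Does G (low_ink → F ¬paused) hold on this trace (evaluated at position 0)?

Yes

low_ink → F ¬paused holds at every position 0..7, and those are all positions ever visited, so G (low_ink → F ¬paused) holds.
Positions where low_ink holds: 5, 6.
Check F ¬paused at each: 5→ok, 6→ok.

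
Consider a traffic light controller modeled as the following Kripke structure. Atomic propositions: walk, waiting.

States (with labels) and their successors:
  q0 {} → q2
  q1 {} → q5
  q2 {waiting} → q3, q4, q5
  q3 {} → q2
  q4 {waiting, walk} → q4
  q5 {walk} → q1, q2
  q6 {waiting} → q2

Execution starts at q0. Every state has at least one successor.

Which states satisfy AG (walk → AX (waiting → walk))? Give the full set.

{q4}

States satisfying walk → AX (waiting → walk): {q0, q1, q2, q3, q4, q6}.
States satisfying AG (walk → AX (waiting → walk)): {q4}.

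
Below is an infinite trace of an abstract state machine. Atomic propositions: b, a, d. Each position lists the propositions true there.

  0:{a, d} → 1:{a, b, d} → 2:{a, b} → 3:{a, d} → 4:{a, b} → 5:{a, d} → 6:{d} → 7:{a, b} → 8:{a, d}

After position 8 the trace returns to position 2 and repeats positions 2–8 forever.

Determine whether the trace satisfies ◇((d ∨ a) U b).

(d ∨ a) U b holds at position 0, which is reachable from 0, so ◇((d ∨ a) U b) holds.

Satisfied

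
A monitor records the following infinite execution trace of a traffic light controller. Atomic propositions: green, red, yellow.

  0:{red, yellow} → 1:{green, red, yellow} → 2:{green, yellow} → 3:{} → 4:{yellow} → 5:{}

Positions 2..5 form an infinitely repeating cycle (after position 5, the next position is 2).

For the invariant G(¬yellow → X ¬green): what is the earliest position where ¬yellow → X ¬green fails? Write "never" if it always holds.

Check ¬yellow → X ¬green at each position in order: 0 ✓, 1 ✓, 2 ✓, 3 ✓, 4 ✓.
At position 5 the labels are {} and the next position 2 has {green, yellow}, so ¬yellow → X ¬green is false there. This is the first violation.

5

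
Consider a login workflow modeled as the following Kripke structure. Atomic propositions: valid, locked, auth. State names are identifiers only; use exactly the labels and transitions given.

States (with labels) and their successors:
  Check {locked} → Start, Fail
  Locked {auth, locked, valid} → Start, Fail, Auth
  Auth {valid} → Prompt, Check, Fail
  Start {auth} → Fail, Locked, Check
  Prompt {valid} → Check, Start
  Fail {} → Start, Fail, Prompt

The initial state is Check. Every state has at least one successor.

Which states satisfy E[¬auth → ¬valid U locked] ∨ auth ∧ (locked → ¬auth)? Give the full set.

States satisfying ¬auth → ¬valid: {Check, Locked, Start, Fail}.
States satisfying locked: {Check, Locked}.
States satisfying E[¬auth → ¬valid U locked]: {Check, Locked, Start, Fail}.
States satisfying ¬auth: {Check, Auth, Prompt, Fail}.
States satisfying locked → ¬auth: {Check, Auth, Start, Prompt, Fail}.
States satisfying auth ∧ (locked → ¬auth): {Start}.
States satisfying E[¬auth → ¬valid U locked] ∨ auth ∧ (locked → ¬auth): {Check, Locked, Start, Fail}.

{Check, Locked, Start, Fail}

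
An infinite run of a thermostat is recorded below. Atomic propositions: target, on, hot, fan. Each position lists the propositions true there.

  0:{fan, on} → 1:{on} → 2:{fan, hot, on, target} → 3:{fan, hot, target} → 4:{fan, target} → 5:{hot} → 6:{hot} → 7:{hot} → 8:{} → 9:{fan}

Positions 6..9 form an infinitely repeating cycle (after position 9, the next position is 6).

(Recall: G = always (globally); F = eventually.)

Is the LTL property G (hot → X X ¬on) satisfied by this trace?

hot → X X ¬on holds at every position 0..9, and those are all positions ever visited, so G (hot → X X ¬on) holds.
Positions where hot holds: 2, 3, 5, 6, 7.
Check X X ¬on at each: 2→ok, 3→ok, 5→ok, 6→ok, 7→ok.

Satisfied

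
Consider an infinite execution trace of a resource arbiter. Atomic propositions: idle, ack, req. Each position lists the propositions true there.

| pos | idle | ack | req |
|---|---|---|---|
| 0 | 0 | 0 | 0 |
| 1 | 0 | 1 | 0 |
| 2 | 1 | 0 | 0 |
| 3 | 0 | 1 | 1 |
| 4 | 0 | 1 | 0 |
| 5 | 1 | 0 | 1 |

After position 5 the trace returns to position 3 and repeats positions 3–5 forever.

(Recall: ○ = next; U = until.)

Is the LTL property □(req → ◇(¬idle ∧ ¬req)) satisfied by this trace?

req → ◇(¬idle ∧ ¬req) holds at every position 0..5, and those are all positions ever visited, so □(req → ◇(¬idle ∧ ¬req)) holds.
Positions where req holds: 3, 5.
Check ◇(¬idle ∧ ¬req) at each: 3→ok, 5→ok.

Satisfied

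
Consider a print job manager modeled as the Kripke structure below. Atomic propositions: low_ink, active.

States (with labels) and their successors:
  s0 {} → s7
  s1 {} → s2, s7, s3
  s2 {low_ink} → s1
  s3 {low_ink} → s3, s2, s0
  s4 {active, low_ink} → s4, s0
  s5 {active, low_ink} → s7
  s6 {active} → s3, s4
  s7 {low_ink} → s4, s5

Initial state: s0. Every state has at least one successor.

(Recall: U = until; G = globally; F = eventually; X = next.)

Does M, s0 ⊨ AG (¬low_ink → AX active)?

States satisfying ¬low_ink → AX active: {s2, s3, s4, s5, s7}.
States satisfying AG (¬low_ink → AX active): ∅.
s0 is reachable from s0 and violates ¬low_ink → AX active, so AG fails at s0.
s0 ∉ Sat(AG (¬low_ink → AX active)).

Does not hold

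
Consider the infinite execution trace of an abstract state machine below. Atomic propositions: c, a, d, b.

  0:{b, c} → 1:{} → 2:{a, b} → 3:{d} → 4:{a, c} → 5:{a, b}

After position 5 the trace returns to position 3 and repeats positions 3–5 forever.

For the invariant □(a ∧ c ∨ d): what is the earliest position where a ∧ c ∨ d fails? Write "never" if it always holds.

At position 0 the labels are {b, c}, so a ∧ c ∨ d is false there. This is the first violation.

0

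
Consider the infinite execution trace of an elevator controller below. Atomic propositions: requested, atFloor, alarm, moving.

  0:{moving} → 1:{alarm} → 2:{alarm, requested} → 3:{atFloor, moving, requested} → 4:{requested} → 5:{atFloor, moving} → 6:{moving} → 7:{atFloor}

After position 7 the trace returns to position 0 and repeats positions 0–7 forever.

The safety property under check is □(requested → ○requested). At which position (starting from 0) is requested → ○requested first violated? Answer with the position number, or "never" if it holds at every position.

Check requested → ○requested at each position in order: 0 ✓, 1 ✓, 2 ✓, 3 ✓.
At position 4 the labels are {requested} and the next position 5 has {atFloor, moving}, so requested → ○requested is false there. This is the first violation.

4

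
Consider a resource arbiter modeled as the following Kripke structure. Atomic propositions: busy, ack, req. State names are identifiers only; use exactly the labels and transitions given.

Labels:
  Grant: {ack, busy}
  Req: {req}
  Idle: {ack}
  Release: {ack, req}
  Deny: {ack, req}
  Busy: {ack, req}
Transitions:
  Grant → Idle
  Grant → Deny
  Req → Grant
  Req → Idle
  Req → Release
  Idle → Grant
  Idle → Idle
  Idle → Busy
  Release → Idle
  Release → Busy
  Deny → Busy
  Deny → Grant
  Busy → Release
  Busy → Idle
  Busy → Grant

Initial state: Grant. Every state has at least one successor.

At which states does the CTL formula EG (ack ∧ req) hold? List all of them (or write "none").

States satisfying ack ∧ req: {Release, Deny, Busy}.
States satisfying EG (ack ∧ req): {Release, Deny, Busy}.

{Release, Deny, Busy}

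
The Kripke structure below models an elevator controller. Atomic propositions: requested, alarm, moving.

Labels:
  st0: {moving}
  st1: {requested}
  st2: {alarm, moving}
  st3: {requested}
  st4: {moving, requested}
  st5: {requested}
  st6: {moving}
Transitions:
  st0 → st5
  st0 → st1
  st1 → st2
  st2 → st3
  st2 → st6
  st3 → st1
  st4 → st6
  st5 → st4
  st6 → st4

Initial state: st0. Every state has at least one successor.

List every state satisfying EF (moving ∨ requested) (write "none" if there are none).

States satisfying moving ∨ requested: {st0, st1, st2, st3, st4, st5, st6}.
States satisfying EF (moving ∨ requested): {st0, st1, st2, st3, st4, st5, st6}.

{st0, st1, st2, st3, st4, st5, st6}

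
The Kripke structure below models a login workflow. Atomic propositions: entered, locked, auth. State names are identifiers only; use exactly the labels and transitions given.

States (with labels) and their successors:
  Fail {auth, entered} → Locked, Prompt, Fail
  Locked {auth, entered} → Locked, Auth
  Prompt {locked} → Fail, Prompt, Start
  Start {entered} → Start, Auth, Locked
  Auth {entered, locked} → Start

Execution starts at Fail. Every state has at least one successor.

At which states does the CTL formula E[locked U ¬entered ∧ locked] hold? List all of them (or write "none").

States satisfying locked: {Prompt, Auth}.
States satisfying ¬entered ∧ locked: {Prompt}.
States satisfying E[locked U ¬entered ∧ locked]: {Prompt}.

{Prompt}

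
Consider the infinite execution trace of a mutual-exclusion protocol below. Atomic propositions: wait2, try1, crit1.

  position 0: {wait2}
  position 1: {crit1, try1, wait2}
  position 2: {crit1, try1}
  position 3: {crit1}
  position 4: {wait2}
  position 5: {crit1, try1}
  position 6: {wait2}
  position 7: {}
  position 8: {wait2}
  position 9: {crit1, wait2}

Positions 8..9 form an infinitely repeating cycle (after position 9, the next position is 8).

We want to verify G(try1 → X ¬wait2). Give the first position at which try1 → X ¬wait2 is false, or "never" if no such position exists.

Check try1 → X ¬wait2 at each position in order: 0 ✓, 1 ✓, 2 ✓, 3 ✓, 4 ✓.
At position 5 the labels are {crit1, try1} and the next position 6 has {wait2}, so try1 → X ¬wait2 is false there. This is the first violation.

5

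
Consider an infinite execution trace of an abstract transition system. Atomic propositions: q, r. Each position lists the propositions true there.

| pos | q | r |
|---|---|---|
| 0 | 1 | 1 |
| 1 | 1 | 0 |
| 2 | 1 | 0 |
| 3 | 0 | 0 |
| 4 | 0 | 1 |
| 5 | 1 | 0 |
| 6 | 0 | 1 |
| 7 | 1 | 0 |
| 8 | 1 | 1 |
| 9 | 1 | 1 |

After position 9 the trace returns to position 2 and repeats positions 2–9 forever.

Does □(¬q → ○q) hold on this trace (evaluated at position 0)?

¬q → ○q must hold at every position from 0 onward. It fails at position 3, so □(¬q → ○q) is false.
Positions where ¬q holds: 3, 4, 6.
Check ○q at each: 3→fails, 4→ok, 6→ok.

Does not hold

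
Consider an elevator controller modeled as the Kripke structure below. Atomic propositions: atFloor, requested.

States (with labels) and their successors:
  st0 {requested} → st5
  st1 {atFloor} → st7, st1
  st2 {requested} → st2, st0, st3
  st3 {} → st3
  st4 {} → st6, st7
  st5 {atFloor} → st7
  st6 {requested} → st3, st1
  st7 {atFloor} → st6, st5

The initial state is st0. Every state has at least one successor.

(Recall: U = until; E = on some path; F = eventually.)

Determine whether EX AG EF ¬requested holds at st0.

Satisfied

States satisfying AG EF ¬requested: {st0, st1, st2, st3, st4, st5, st6, st7}.
States satisfying EX AG EF ¬requested: {st0, st1, st2, st3, st4, st5, st6, st7}.
st0 ∈ Sat(EX AG EF ¬requested).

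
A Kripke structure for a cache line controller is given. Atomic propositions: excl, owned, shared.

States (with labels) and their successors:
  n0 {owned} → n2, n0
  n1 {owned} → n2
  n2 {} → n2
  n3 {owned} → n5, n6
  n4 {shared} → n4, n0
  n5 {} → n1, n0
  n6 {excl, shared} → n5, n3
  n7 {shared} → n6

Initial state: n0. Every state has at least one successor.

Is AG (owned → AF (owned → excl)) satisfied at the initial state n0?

Violated

States satisfying owned → AF (owned → excl): {n1, n2, n3, n4, n5, n6, n7}.
States satisfying AG (owned → AF (owned → excl)): {n1, n2}.
n0 is reachable from n0 and violates owned → AF (owned → excl), so AG fails at n0.
n0 ∉ Sat(AG (owned → AF (owned → excl))).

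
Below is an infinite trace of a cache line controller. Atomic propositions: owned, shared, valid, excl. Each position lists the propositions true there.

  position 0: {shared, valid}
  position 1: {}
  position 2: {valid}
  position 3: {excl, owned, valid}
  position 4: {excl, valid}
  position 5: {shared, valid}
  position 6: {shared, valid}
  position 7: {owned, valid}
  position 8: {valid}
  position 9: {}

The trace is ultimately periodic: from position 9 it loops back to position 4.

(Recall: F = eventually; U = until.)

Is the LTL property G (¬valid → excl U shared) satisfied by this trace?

¬valid → excl U shared must hold at every position from 0 onward. It fails at position 1, so G (¬valid → excl U shared) is false.
Positions where ¬valid holds: 1, 9.
Check excl U shared at each: 1→fails, 9→fails.

Does not hold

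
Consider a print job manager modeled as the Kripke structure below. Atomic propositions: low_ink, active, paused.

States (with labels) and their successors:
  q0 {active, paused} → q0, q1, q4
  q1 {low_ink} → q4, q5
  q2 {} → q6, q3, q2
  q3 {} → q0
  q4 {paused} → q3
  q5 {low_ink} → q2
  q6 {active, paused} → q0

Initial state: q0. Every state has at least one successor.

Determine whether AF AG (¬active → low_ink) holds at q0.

States satisfying AG (¬active → low_ink): ∅.
States satisfying AF AG (¬active → low_ink): ∅.
There is a path from q0 along which AG (¬active → low_ink) never holds.
q0 ∉ Sat(AF AG (¬active → low_ink)).

Violated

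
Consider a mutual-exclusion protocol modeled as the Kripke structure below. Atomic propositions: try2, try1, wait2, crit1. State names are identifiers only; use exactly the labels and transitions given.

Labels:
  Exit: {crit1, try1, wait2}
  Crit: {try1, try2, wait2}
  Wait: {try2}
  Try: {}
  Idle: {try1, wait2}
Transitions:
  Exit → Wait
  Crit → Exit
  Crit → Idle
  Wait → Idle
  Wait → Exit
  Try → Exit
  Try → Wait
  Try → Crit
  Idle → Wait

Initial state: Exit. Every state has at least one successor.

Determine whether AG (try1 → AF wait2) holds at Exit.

States satisfying try1 → AF wait2: {Exit, Crit, Wait, Try, Idle}.
States satisfying AG (try1 → AF wait2): {Exit, Crit, Wait, Try, Idle}.
Every state reachable from Exit satisfies try1 → AF wait2.
Exit ∈ Sat(AG (try1 → AF wait2)).

Yes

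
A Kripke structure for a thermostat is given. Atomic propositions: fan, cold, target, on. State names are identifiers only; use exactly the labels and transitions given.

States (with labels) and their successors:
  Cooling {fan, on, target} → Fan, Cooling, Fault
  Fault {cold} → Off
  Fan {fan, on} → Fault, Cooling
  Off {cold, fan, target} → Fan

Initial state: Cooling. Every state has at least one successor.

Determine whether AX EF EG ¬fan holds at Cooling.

States satisfying EF EG ¬fan: ∅.
States satisfying AX EF EG ¬fan: ∅.
Cooling ∉ Sat(AX EF EG ¬fan).

Violated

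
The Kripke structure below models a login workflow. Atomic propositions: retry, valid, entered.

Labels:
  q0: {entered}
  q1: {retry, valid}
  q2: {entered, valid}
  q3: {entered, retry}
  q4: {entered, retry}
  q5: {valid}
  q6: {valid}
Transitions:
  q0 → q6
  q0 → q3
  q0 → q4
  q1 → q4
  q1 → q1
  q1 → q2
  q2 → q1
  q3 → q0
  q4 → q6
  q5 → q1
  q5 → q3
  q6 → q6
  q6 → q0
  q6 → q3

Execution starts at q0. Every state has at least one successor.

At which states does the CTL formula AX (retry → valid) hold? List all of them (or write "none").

{q2, q3, q4}

States satisfying retry → valid: {q0, q1, q2, q5, q6}.
States satisfying AX (retry → valid): {q2, q3, q4}.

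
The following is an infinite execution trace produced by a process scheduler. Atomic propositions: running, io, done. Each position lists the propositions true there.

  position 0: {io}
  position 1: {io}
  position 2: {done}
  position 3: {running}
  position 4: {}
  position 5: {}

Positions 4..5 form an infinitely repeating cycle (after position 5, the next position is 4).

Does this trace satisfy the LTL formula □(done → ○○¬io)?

Satisfied

done → ○○¬io holds at every position 0..5, and those are all positions ever visited, so □(done → ○○¬io) holds.
Positions where done holds: 2.
Check ○○¬io at each: 2→ok.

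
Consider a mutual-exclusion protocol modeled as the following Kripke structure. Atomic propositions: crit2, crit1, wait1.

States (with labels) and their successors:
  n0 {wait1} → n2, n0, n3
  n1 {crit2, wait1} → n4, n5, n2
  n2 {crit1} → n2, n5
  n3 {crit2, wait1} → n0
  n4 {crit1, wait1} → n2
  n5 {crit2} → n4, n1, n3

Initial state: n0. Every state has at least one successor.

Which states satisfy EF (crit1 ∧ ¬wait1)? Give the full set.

{n0, n1, n2, n3, n4, n5}

States satisfying crit1 ∧ ¬wait1: {n2}.
States satisfying EF (crit1 ∧ ¬wait1): {n0, n1, n2, n3, n4, n5}.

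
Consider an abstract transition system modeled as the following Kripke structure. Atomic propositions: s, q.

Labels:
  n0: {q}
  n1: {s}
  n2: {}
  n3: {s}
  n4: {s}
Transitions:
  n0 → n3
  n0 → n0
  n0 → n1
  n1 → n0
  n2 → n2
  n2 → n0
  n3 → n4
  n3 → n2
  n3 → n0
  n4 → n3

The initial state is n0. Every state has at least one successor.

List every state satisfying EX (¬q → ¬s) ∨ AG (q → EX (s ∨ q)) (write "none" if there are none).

{n0, n1, n2, n3, n4}

States satisfying ¬q → ¬s: {n0, n2}.
States satisfying EX (¬q → ¬s): {n0, n1, n2, n3}.
States satisfying q → EX (s ∨ q): {n0, n1, n2, n3, n4}.
States satisfying AG (q → EX (s ∨ q)): {n0, n1, n2, n3, n4}.
States satisfying EX (¬q → ¬s) ∨ AG (q → EX (s ∨ q)): {n0, n1, n2, n3, n4}.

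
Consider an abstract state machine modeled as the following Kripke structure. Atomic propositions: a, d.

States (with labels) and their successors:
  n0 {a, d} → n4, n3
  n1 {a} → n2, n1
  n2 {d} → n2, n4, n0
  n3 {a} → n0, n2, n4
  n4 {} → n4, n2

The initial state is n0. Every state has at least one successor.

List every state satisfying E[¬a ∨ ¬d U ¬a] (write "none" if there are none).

{n1, n2, n3, n4}

States satisfying ¬a ∨ ¬d: {n1, n2, n3, n4}.
States satisfying ¬a: {n2, n4}.
States satisfying E[¬a ∨ ¬d U ¬a]: {n1, n2, n3, n4}.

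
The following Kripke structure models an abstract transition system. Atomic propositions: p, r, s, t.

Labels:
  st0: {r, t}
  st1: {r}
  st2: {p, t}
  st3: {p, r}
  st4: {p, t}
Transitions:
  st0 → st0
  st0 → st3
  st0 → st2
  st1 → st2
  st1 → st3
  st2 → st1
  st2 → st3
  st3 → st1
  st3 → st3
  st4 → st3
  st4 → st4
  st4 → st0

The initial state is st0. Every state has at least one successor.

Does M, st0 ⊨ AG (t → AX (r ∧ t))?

States satisfying t → AX (r ∧ t): {st1, st3}.
States satisfying AG (t → AX (r ∧ t)): ∅.
st0 is reachable from st0 and violates t → AX (r ∧ t), so AG fails at st0.
st0 ∉ Sat(AG (t → AX (r ∧ t))).

Violated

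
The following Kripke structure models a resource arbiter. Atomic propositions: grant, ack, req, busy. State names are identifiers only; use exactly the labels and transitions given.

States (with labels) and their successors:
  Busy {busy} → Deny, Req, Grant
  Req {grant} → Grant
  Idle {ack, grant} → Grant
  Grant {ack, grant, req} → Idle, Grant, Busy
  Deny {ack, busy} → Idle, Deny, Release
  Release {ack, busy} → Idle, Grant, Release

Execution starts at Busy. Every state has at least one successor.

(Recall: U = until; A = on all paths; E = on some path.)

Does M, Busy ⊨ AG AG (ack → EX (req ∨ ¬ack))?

No

States satisfying AG (ack → EX (req ∨ ¬ack)): ∅.
States satisfying AG AG (ack → EX (req ∨ ¬ack)): ∅.
Busy is reachable from Busy and violates AG (ack → EX (req ∨ ¬ack)), so AG fails at Busy.
Busy ∉ Sat(AG AG (ack → EX (req ∨ ¬ack))).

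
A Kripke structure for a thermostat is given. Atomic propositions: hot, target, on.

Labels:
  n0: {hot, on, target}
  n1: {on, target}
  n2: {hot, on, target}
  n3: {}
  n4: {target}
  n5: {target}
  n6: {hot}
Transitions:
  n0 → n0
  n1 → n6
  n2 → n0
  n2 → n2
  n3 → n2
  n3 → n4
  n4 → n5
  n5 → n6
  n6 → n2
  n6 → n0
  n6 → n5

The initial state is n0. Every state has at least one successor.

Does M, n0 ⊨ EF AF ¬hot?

States satisfying AF ¬hot: {n1, n3, n4, n5}.
States satisfying EF AF ¬hot: {n1, n3, n4, n5, n6}.
No suitable path/successor from n0 witnesses the formula.
n0 ∉ Sat(EF AF ¬hot).

Violated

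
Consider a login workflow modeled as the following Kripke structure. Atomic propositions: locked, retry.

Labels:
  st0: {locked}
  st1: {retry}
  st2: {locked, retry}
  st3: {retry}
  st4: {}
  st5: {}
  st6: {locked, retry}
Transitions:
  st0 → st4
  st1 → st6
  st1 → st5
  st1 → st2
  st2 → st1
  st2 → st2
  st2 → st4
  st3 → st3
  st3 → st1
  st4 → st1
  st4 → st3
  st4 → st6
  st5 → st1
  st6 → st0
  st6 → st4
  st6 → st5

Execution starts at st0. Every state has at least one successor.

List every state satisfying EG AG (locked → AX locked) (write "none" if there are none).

States satisfying AG (locked → AX locked): ∅.
States satisfying EG AG (locked → AX locked): ∅.

none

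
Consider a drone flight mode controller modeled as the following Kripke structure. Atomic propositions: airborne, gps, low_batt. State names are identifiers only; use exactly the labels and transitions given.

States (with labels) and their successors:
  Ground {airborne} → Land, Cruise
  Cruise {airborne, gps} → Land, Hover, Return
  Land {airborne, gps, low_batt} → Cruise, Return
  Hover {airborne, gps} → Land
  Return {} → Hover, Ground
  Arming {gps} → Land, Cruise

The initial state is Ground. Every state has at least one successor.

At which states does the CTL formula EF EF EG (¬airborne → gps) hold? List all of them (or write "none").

{Ground, Cruise, Land, Hover, Return, Arming}

States satisfying EF EG (¬airborne → gps): {Ground, Cruise, Land, Hover, Return, Arming}.
States satisfying EF EF EG (¬airborne → gps): {Ground, Cruise, Land, Hover, Return, Arming}.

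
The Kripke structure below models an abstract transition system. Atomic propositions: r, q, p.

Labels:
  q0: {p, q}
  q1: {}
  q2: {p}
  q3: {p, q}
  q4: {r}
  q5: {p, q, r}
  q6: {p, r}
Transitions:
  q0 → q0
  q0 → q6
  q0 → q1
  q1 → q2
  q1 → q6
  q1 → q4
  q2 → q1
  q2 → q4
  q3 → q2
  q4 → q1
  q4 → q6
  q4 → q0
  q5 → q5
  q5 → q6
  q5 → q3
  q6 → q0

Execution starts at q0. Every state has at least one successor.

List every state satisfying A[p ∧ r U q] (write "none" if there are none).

{q0, q3, q5, q6}

States satisfying p ∧ r: {q5, q6}.
States satisfying q: {q0, q3, q5}.
States satisfying A[p ∧ r U q]: {q0, q3, q5, q6}.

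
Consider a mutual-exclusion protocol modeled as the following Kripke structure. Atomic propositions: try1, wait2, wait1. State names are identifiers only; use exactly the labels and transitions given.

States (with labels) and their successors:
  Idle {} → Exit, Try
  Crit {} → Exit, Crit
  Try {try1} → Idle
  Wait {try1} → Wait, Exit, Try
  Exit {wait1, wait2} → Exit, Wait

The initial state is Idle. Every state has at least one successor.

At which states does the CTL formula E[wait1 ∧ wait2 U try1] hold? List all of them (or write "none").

{Try, Wait, Exit}

States satisfying wait1 ∧ wait2: {Exit}.
States satisfying try1: {Try, Wait}.
States satisfying E[wait1 ∧ wait2 U try1]: {Try, Wait, Exit}.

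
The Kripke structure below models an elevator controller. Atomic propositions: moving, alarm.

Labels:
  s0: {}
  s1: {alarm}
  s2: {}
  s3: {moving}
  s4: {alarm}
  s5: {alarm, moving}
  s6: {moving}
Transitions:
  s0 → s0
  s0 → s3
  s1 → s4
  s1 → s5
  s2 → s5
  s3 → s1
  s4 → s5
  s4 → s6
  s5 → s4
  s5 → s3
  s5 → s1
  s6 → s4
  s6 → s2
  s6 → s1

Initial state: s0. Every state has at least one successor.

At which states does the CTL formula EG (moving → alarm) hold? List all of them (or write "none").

{s0, s1, s2, s4, s5}

States satisfying moving → alarm: {s0, s1, s2, s4, s5}.
States satisfying EG (moving → alarm): {s0, s1, s2, s4, s5}.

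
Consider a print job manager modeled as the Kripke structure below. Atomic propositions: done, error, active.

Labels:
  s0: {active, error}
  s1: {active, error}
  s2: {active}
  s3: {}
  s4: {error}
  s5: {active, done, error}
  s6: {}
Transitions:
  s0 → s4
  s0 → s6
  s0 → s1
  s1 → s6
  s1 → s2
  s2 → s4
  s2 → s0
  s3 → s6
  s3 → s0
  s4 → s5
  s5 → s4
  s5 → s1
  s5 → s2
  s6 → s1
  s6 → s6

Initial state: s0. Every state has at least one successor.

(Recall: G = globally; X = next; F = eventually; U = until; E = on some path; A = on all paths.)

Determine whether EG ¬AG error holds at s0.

Holds

States satisfying ¬AG error: {s0, s1, s2, s3, s4, s5, s6}.
States satisfying EG ¬AG error: {s0, s1, s2, s3, s4, s5, s6}.
s0 ∈ Sat(EG ¬AG error).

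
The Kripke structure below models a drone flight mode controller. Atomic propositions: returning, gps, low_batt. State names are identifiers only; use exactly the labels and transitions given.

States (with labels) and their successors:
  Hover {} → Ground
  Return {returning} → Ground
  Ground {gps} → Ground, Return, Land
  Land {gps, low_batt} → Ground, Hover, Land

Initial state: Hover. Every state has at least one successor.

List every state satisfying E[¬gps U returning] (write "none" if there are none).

States satisfying ¬gps: {Hover, Return}.
States satisfying returning: {Return}.
States satisfying E[¬gps U returning]: {Return}.

{Return}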